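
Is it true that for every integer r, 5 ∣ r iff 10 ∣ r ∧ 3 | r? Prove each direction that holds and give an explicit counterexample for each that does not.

(⇒) This fails: take r = 5. Certainly 5 ∣ 5, but 10 ∤ 5.

(⇐) Suppose 10 ∣ r and 3 ∣ r. Any common multiple of 10 and 3 is a multiple of their lcm; here gcd(10, 3) = 1, so lcm(10, 3) = 10·3 = 30, so 30 ∣ r. Since 5 ∣ 30, it follows that 5 ∣ r.

Only the converse holds.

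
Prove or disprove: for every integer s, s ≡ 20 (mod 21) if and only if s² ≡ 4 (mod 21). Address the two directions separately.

Both directions fail.

(→) This fails: take s = 20. Then 20 ≡ 20 (mod 21), but 20² = 400 ≡ 1 (mod 21), not 4.

(←) This fails: take s = 2. Then 2² = 4 ≡ 4 (mod 21), yet 2 ≡ 2 (mod 21), not 20.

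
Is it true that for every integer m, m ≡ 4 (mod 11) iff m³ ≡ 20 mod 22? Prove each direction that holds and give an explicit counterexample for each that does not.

Only the reverse direction holds.

(←) The residues r modulo 22 with r³ ≡ 20 (mod 22) are exactly {4}, and each is ≡ 4 (mod 11).

(→) This fails: take m = 15. Then 15 ≡ 4 (mod 11), but 15³ = 3375 ≡ 9 (mod 22), not 20.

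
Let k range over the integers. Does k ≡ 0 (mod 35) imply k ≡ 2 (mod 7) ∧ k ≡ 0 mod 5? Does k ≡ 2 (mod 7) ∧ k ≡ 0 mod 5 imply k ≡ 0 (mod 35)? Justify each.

(⇒) This fails: k = 0 gives 0 ≡ 0 (mod 35) but 0 ≡ 0 (mod 7), so the conjunction on the right does not hold.

(⇐) This fails: k = 30 satisfies both congruences on the right (30 ≡ 2 mod 7 and 30 ≡ 0 mod 5) yet 30 ≡ 30 (mod 35), not 0.

Both directions fail.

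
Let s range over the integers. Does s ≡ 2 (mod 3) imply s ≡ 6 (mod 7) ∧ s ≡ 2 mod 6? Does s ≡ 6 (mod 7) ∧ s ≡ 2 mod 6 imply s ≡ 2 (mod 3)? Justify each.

(⇒) This fails: s = 32 gives 32 ≡ 2 (mod 3) but 32 ≡ 4 (mod 7), so the conjunction on the right does not hold.

(⇐) Conversely, if s ≡ 6 (mod 7) and s ≡ 2 (mod 6), then by the Chinese remainder theorem s ≡ 20 (mod 42). Since 20 ≡ 2 (mod 3) and 3 ∣ 42, we get s ≡ 2 (mod 3).

Only the reverse direction holds.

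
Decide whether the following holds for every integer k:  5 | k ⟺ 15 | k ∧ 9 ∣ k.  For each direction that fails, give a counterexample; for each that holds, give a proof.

[⇒] This fails: take k = 5. Certainly 5 ∣ 5, but 15 ∤ 5.

[⇐] Suppose 15 ∣ k and 9 ∣ k. Any common multiple of 15 and 9 is a multiple of their lcm; here lcm(15, 9) = 15·9/gcd(15, 9) = 135/3 = 45, so 45 ∣ k. Since 5 ∣ 45, it follows that 5 ∣ k.

Only the reverse direction holds.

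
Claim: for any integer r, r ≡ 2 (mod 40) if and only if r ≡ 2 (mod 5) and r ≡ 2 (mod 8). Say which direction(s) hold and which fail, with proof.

Equivalent; both directions hold.

Forward direction. Suppose r ≡ 2 (mod 40); write r = 40j + 2. Since 5 ∣ 40, reducing mod 5 gives r ≡ 2 (mod 5); since 8 ∣ 40, reducing mod 8 gives r ≡ 2 (mod 8).

Converse. If r ≡ 2 (mod 5) and r ≡ 2 (mod 8), then by the Chinese remainder theorem r ≡ 2 (mod 40). This is exactly r ≡ 2 (mod 40).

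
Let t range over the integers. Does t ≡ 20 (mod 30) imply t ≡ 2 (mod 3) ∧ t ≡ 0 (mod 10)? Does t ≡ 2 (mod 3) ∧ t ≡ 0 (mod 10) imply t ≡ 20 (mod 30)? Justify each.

[⇐] If t ≡ 2 (mod 3) and t ≡ 0 (mod 10), then by the Chinese remainder theorem t ≡ 20 (mod 30). This is exactly t ≡ 20 (mod 30).

[⇒] Suppose t ≡ 20 (mod 30); write t = 30j + 20. Since 3 ∣ 30, reducing mod 3 gives t ≡ 20 ≡ 2 (mod 3); since 10 ∣ 30, reducing mod 10 gives t ≡ 20 ≡ 0 (mod 10).

Both directions hold.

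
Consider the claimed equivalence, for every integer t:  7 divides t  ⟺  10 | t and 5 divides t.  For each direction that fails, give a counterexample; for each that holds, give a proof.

(⇒) fails and (⇐) fails.

(⟹) This fails: take t = 7. Certainly 7 ∣ 7, but 10 ∤ 7.

(⟸) This fails: take t = 10. Both 10 ∣ 10 and 5 ∣ 10, yet 10 is not a multiple of 7 (since 10 = 1·7 + 3), so 7 ∤ 10.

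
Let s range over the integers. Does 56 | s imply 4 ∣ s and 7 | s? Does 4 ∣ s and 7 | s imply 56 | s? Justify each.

Forward direction. If 56 ∣ s, write s = 56q. Since 56 = 14·4, s = 4·(14q), so 4 ∣ s; and since 56 = 8·7, s = 7·(8q), so 7 ∣ s.

Converse. This fails: take s = 28. Both 4 ∣ 28 and 7 ∣ 28, yet 28 is not a multiple of 56 (since 28 = 0·56 + 28), so 56 ∤ 28.

Not equivalent: only (⇒) holds.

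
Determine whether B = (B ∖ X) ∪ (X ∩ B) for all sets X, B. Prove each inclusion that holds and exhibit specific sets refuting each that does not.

The two sets are equal.

(⟸) Let x ∈ (B ∖ X) ∪ (X ∩ B). Then either x ∈ B and x ∉ X; or x ∈ X ∩ B. In each case x ∈ B, so (B ∖ X) ∪ (X ∩ B) ⊆ B.

(⟹) Let x ∈ B. Then either x ∈ B and x ∉ X; or x ∈ X ∩ B. In each case x ∈ (B ∖ X) ∪ (X ∩ B), so B ⊆ (B ∖ X) ∪ (X ∩ B).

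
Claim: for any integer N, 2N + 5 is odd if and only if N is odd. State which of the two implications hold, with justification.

(⇒) This fails: take N = 6. Then 2N + 5 = 17, which is odd, yet N = 6 is even, not odd.

(⇐) Suppose N is odd. Since 2 is even, 2N is even for every N, so 2N + 5 has the same parity as 5, which is odd. Hence 2N + 5 is odd.

Not equivalent: only (⇐) holds.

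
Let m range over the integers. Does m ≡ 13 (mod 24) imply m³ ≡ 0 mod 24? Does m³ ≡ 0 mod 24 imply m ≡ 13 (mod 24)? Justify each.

Forward direction. This fails: take m = 13. Then 13 ≡ 13 (mod 24), but 13³ = 2197 ≡ 13 (mod 24), not 0.

Converse. This fails: take m = 0. Then 0³ = 0 ≡ 0 (mod 24), yet 0 ≡ 0 (mod 24), not 13.

Both directions fail.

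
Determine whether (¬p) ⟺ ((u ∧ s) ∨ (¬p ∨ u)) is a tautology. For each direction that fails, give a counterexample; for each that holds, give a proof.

Only the forward direction holds.

(⇒) Assume the antecedent. If u is true, (u ∧ s) ∨ (¬p ∨ u) reduces to true regardless of the other variables. If u is false, the antecedent forces (u = F, s = F, p = F) or (u = F, s = T, p = F), and (u ∧ s) ∨ (¬p ∨ u) holds there. Either way (u ∧ s) ∨ (¬p ∨ u) holds.

(⇐) This fails. Under u = T, s = F, p = T, the left side is false but the right side is true.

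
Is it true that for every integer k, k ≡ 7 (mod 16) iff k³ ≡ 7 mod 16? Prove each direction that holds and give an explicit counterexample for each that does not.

The biconditional holds.

Converse. Suppose k³ ≡ 7 (mod 16). The only residue r in {0, …, 15} with r³ ≡ 7 (mod 16) is r = 7, so k ≡ 7 (mod 16).

Forward direction. Suppose k ≡ 7 (mod 16). Write k = 16j + 7. Then (16j + 7)³ = 4096j³ + 5376j² + 2352j + 343 = 16(256j³ + 336j² + 147j + 21) + 7, so k³ ≡ 7 (mod 16).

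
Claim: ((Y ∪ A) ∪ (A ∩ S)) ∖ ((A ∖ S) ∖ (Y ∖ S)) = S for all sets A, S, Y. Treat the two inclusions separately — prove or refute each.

Both inclusions fail.

Forward inclusion. This inclusion fails. Take A = ∅, S = ∅, Y = {1}; then 1 ∈ ((Y ∪ A) ∪ (A ∩ S)) ∖ ((A ∖ S) ∖ (Y ∖ S)) but 1 ∉ S.

Reverse inclusion. This inclusion fails. Take A = ∅, S = {1}, Y = ∅; then 1 ∈ S but 1 ∉ ((Y ∪ A) ∪ (A ∩ S)) ∖ ((A ∖ S) ∖ (Y ∖ S)).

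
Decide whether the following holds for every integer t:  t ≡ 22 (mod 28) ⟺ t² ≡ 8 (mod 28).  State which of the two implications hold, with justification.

(⟹) Suppose t ≡ 22 (mod 28). Write t = 28j + 22. Then (28j + 22)² = 784j² + 1232j + 484 = 28(28j² + 44j + 17) + 8, so t² ≡ 8 (mod 28).

(⟸) This fails: take t = 6. Then 6² = 36 ≡ 8 (mod 28), yet 6 ≡ 6 (mod 28), not 22.

The forward direction holds; the converse fails.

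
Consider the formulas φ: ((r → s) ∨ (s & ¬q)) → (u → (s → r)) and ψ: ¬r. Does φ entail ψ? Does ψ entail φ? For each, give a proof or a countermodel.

Neither implication holds.

(⇒) This fails. Under u = F, r = T, s = F, q = F, the left side is true but the right side is false.

(⇐) This fails. Under u = T, r = F, s = T, q = F, the left side is false but the right side is true.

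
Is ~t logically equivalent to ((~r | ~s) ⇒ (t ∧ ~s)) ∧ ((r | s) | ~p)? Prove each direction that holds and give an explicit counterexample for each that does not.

(⇒) fails and (⇐) fails.

(⇒) This fails. Under t = F, s = F, p = F, r = F, the left side is true but the right side is false.

(⇐) This fails. Under t = T, s = F, p = F, r = F, the left side is false but the right side is true.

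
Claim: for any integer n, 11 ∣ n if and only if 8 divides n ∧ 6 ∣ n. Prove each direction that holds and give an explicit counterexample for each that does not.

Both directions fail.

(⟹) This fails: take n = 11. Certainly 11 ∣ 11, but 8 ∤ 11.

(⟸) This fails: take n = 24. Both 8 ∣ 24 and 6 ∣ 24, yet 24 is not a multiple of 11 (since 24 = 2·11 + 2), so 11 ∤ 24.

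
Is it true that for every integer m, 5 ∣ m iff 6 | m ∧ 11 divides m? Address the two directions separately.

Neither direction holds.

(⇒) This fails: take m = 5. Certainly 5 ∣ 5, but 6 ∤ 5.

(⇐) This fails: take m = 66. Both 6 ∣ 66 and 11 ∣ 66, yet 66 is not a multiple of 5 (since 66 = 13·5 + 1), so 5 ∤ 66.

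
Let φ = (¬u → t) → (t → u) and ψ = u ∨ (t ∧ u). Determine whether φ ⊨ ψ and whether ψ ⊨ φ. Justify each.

Only the reverse direction holds.

(←) Assume the antecedent. If t is true, the antecedent forces (t = T, u = T), and (¬u → t) → (t → u) holds there. If t is false, (¬u → t) → (t → u) reduces to true regardless of the other variables. Either way (¬u → t) → (t → u) holds.

(→) This fails. Under t = F, u = F, the left side is true but the right side is false.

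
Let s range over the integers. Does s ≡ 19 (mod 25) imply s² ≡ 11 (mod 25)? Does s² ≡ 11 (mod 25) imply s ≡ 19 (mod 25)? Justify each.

(⟹) Suppose s ≡ 19 (mod 25). Write s = 25j + 19. Then (25j + 19)² = 625j² + 950j + 361 = 25(25j² + 38j + 14) + 11, so s² ≡ 11 (mod 25).

(⟸) This fails: take s = 6. Then 6² = 36 ≡ 11 (mod 25), yet 6 ≡ 6 (mod 25), not 19.

Only the forward implication holds.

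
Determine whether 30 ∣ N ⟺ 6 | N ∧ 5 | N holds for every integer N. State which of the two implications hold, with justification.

Equivalent; both directions hold.

[⇒] If 30 ∣ N, write N = 30q. Since 30 = 5·6, N = 6·(5q), so 6 ∣ N; and since 30 = 6·5, N = 5·(6q), so 5 ∣ N.

[⇐] Suppose 6 ∣ N and 5 ∣ N. Any common multiple of 6 and 5 is a multiple of their lcm; here gcd(6, 5) = 1, so lcm(6, 5) = 6·5 = 30, so 30 ∣ N.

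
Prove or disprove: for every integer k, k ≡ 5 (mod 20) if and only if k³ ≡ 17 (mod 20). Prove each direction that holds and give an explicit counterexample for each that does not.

Forward direction. This fails: take k = 5. Then 5 ≡ 5 (mod 20), but 5³ = 125 ≡ 5 (mod 20), not 17.

Converse. This fails: take k = 13. Then 13³ = 2197 ≡ 17 (mod 20), yet 13 ≡ 13 (mod 20), not 5.

Neither direction holds.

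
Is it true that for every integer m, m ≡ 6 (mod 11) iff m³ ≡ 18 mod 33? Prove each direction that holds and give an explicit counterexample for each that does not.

The forward direction fails; the converse holds.

Converse. The residues r modulo 33 with r³ ≡ 18 (mod 33) are exactly {6}, and each is ≡ 6 (mod 11).

Forward direction. This fails: take m = 17. Then 17 ≡ 6 (mod 11), but 17³ = 4913 ≡ 29 (mod 33), not 18.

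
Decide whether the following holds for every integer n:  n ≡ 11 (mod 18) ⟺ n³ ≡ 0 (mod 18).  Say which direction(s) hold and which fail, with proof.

Both directions fail.

(⇒) This fails: take n = 11. Then 11 ≡ 11 (mod 18), but 11³ = 1331 ≡ 17 (mod 18), not 0.

(⇐) This fails: take n = 0. Then 0³ = 0 ≡ 0 (mod 18), yet 0 ≡ 0 (mod 18), not 11.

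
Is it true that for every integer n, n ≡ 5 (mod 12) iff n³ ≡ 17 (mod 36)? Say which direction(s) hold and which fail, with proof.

Both directions hold.

(→) Suppose n ≡ 5 (mod 12). Working modulo 36, n ∈ {5, 17, 29}; for each such r, r³ ≡ 17 (mod 36).

(←) Conversely, the residues r modulo 36 with r³ ≡ 17 (mod 36) are exactly {5, 17, 29}, and each is ≡ 5 (mod 12).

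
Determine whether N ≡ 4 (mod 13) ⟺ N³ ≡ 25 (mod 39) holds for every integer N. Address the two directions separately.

Forward direction. This fails: take N = 17. Then 17 ≡ 4 (mod 13), but 17³ = 4913 ≡ 38 (mod 39), not 25.

Converse. This fails: take N = 10. Then 10³ = 1000 ≡ 25 (mod 39), yet 10 ≡ 10 (mod 13), not 4.

Both directions fail.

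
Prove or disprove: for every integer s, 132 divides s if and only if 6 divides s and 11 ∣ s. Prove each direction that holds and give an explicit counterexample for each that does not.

(→) If 132 ∣ s, write s = 132q. Since 132 = 22·6, s = 6·(22q), so 6 ∣ s; and since 132 = 12·11, s = 11·(12q), so 11 ∣ s.

(←) This fails: take s = 66. Both 6 ∣ 66 and 11 ∣ 66, yet 66 is not a multiple of 132 (since 66 = 0·132 + 66), so 132 ∤ 66.

(⇒) holds; (⇐) fails.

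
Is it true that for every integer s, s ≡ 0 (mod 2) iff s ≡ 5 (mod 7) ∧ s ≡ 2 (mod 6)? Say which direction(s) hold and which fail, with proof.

Only the converse holds.

(→) This fails: s = 0 gives 0 ≡ 0 (mod 2) but 0 ≡ 0 (mod 7), so the conjunction on the right does not hold.

(←) Conversely, if s ≡ 5 (mod 7) and s ≡ 2 (mod 6), then by the Chinese remainder theorem s ≡ 26 (mod 42). Since 26 ≡ 0 (mod 2) and 2 ∣ 42, we get s ≡ 0 (mod 2).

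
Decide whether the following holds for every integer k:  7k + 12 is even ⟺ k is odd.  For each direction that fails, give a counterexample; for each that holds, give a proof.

Neither direction holds.

(→) This fails: k = 2 gives 7k + 12 = 26, which is even, but 2 is even, not odd.

(←) This also fails: k = 3 is odd, but 7k + 12 = 33 is odd, not even.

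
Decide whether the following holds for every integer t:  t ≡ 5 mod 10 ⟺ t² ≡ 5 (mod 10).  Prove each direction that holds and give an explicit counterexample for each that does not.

Both implications hold.

(⇒) Suppose t ≡ 5 mod 10. Write t = 10j + 5. Then (10j + 5)² = 100j² + 100j + 25 = 10(10j² + 10j + 2) + 5, so t² ≡ 5 (mod 10).

(⇐) Conversely, suppose t² ≡ 5 (mod 10). The only residue r in {0, …, 9} with r² ≡ 5 (mod 10) is r = 5, so t ≡ 5 (mod 10).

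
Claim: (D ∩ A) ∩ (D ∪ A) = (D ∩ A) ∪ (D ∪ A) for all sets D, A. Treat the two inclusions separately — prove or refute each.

Forward inclusion. Let x ∈ (D ∩ A) ∩ (D ∪ A). Then x ∈ D ∩ A, from which x ∈ (D ∩ A) ∪ (D ∪ A).

Reverse inclusion. This inclusion fails. Take D = {1}, A = ∅; then 1 ∈ (D ∩ A) ∪ (D ∪ A) but 1 ∉ (D ∩ A) ∩ (D ∪ A).

Only the forward inclusion holds.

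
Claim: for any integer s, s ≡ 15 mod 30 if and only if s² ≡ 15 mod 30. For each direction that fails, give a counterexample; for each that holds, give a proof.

Both directions hold.

Forward direction. Suppose s ≡ 15 mod 30. Write s = 30j + 15. Then (30j + 15)² = 900j² + 900j + 225 = 30(30j² + 30j + 7) + 15, so s² ≡ 15 (mod 30).

Converse. Suppose s² ≡ 15 (mod 30). The only residue r in {0, …, 29} with r² ≡ 15 (mod 30) is r = 15, so s ≡ 15 (mod 30).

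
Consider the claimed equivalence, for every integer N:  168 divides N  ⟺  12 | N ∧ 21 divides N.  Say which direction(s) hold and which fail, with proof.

Only the forward direction holds.

(⇒) If 168 ∣ N, write N = 168q. Since 168 = 14·12, N = 12·(14q), so 12 ∣ N; and since 168 = 8·21, N = 21·(8q), so 21 ∣ N.

(⇐) This fails: take N = 84. Both 12 ∣ 84 and 21 ∣ 84, yet 84 is not a multiple of 168 (since 84 = 0·168 + 84), so 168 ∤ 84.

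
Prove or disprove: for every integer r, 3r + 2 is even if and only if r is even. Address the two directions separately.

The biconditional holds.

(⇒) Suppose 3r + 2 is even. Since 3 is odd, 3r and r have the same parity, so 3r + 2 ≡ r + 2 (mod 2). As 2 is even, 3r + 2 is even exactly when r is even. Thus r is even.

(⇐) Conversely, suppose r is even; write r = 2j. Then 3r + 2 = 3·(2j) + 2 = 2·3j + 2, which is even.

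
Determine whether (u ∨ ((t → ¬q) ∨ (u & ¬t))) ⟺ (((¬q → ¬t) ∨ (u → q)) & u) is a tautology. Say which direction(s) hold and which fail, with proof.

Only the reverse direction holds.

Converse. Assume the antecedent. If u is true, u ∨ ((t → ¬q) ∨ (u & ¬t)) reduces to true regardless of the other variables. If u is false, the antecedent cannot hold. Either way u ∨ ((t → ¬q) ∨ (u & ¬t)) holds.

Forward direction. This fails. Under u = F, t = F, q = F, the left side is true but the right side is false.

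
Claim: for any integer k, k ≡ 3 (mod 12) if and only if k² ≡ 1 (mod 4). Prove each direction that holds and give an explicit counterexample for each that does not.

Only the forward implication holds.

[⇒] Suppose k ≡ 3 (mod 12). Then k² ≡ 3² = 9 (mod 12), and since 4 ∣ 12, also k² ≡ 1 (mod 4).

[⇐] This fails: take k = 1. Then 1² = 1 ≡ 1 (mod 4), yet 1 ≡ 1 (mod 12), not 3.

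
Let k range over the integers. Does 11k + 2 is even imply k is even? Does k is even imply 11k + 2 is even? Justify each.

(⟹) Suppose 11k + 2 is even. Since 11 is odd, 11k and k have the same parity, so 11k + 2 ≡ k + 2 (mod 2). As 2 is even, 11k + 2 is even exactly when k is even. Thus k is even.

(⟸) Conversely, suppose k is even; write k = 2j. Then 11k + 2 = 11·(2j) + 2 = 2·11j + 2, which is even.

Equivalent; both directions hold.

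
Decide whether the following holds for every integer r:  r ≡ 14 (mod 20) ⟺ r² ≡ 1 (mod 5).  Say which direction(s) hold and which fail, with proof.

Only the forward direction holds.

(⇒) Suppose r ≡ 14 (mod 20). Then r² ≡ 14² = 196 (mod 20), and since 5 ∣ 20, also r² ≡ 1 (mod 5).

(⇐) This fails: take r = 1. Then 1² = 1 ≡ 1 (mod 5), yet 1 ≡ 1 (mod 20), not 14.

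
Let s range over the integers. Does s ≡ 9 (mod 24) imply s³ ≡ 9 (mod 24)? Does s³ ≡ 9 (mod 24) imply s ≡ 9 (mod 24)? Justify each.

(→) Suppose s ≡ 9 (mod 24). Write s = 24j + 9. Then (24j + 9)³ = 13824j³ + 15552j² + 5832j + 729 = 24(576j³ + 648j² + 243j + 30) + 9, so s³ ≡ 9 (mod 24).

(←) Conversely, suppose s³ ≡ 9 (mod 24). The only residue r in {0, …, 23} with r³ ≡ 9 (mod 24) is r = 9, so s ≡ 9 (mod 24).

Equivalent; both directions hold.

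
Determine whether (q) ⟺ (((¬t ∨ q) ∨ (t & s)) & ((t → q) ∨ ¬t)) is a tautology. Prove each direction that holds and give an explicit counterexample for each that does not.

Only the forward implication holds.

[⇐] This fails. Under s = F, q = F, t = F, the left side is false but the right side is true.

[⇒] Assume the antecedent. If s is true, the antecedent forces (s = T, q = T, t = F) or (s = T, q = T, t = T), and the consequent holds there. If s is false, the antecedent forces (s = F, q = T, t = F) or (s = F, q = T, t = T), and the consequent holds there. Either way the consequent holds.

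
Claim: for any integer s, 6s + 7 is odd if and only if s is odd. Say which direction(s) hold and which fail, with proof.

[⇒] This fails: take s = 6. Then 6s + 7 = 43, which is odd, yet s = 6 is even, not odd.

[⇐] Suppose s is odd. Since 6 is even, 6s is even for every s, so 6s + 7 has the same parity as 7, which is odd. Hence 6s + 7 is odd.

Only the reverse direction holds.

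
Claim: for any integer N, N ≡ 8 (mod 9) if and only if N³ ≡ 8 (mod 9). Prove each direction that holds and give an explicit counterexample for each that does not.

Forward direction. Suppose N ≡ 8 (mod 9). Write N = 9j + 8. Then (9j + 8)³ = 729j³ + 1944j² + 1728j + 512 = 9(81j³ + 216j² + 192j + 56) + 8, so N³ ≡ 8 (mod 9).

Converse. This fails: take N = 2. Then 2³ = 8 ≡ 8 (mod 9), yet 2 ≡ 2 (mod 9), not 8.

Not equivalent: only (⇒) holds.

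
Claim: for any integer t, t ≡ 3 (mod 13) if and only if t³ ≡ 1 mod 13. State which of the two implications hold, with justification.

(⟹) Suppose t ≡ 3 (mod 13). Write t = 13j + 3. Then (13j + 3)³ = 2197j³ + 1521j² + 351j + 27 = 13(169j³ + 117j² + 27j + 2) + 1, so t³ ≡ 1 (mod 13).

(⟸) This fails: take t = 1. Then 1³ = 1 ≡ 1 (mod 13), yet 1 ≡ 1 (mod 13), not 3.

(⇒) holds; (⇐) fails.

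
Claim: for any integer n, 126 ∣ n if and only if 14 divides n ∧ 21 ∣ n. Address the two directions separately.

(⇒) holds; (⇐) fails.

(⟹) If 126 ∣ n, write n = 126q. Since 126 = 9·14, n = 14·(9q), so 14 ∣ n; and since 126 = 6·21, n = 21·(6q), so 21 ∣ n.

(⟸) This fails: take n = 42. Both 14 ∣ 42 and 21 ∣ 42, yet 42 is not a multiple of 126 (since 42 = 0·126 + 42), so 126 ∤ 42.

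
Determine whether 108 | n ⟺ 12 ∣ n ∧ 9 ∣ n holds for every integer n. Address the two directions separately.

Not equivalent: only (⇒) holds.

(⇒) If 108 ∣ n, write n = 108q. Since 108 = 9·12, n = 12·(9q), so 12 ∣ n; and since 108 = 12·9, n = 9·(12q), so 9 ∣ n.

(⇐) This fails: take n = 36. Both 12 ∣ 36 and 9 ∣ 36, yet 36 is not a multiple of 108 (since 36 = 0·108 + 36), so 108 ∤ 36.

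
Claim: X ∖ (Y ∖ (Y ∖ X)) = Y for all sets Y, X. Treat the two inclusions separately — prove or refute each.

Both inclusions fail.

(⟹) This inclusion fails. Take Y = ∅, X = {1}; then 1 ∈ X ∖ (Y ∖ (Y ∖ X)) but 1 ∉ Y.

(⟸) This inclusion fails. Take Y = {1}, X = ∅; then 1 ∈ Y but 1 ∉ X ∖ (Y ∖ (Y ∖ X)).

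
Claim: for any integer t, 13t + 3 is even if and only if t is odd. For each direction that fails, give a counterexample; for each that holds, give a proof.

Both directions hold; the statement is true.

Forward direction. Suppose 13t + 3 is even. Since 13 is odd, 13t and t have the same parity, so 13t + 3 ≡ t + 3 (mod 2). As 3 is odd, 13t + 3 is even exactly when t is odd. Thus t is odd.

Converse. Suppose t is odd; write t = 2j + 1. Then 13t + 3 = 13·(2j + 1) + 3 = 2·13j + 16, which is even.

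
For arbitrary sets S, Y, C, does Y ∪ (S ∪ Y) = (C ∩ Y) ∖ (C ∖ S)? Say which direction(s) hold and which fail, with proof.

(⊇) Let x ∈ (C ∩ Y) ∖ (C ∖ S). Then x ∈ S ∩ Y ∩ C, from which x ∈ Y ∪ (S ∪ Y).

(⊆) This inclusion fails. Take S = {1}, Y = ∅, C = ∅; then 1 ∈ Y ∪ (S ∪ Y) but 1 ∉ (C ∩ Y) ∖ (C ∖ S).

Only the reverse inclusion holds.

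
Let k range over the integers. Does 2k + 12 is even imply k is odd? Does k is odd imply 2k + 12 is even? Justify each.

(⟹) This fails: take k = 0. Then 2k + 12 = 12, which is even, yet k = 0 is even, not odd.

(⟸) Suppose k is odd. Since 2 is even, 2k is even for every k, so 2k + 12 has the same parity as 12, which is even. Hence 2k + 12 is even.

The forward direction fails; the converse holds.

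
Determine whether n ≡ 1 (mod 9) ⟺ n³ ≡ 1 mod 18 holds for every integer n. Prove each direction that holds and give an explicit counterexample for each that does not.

Neither implication holds.

Forward direction. This fails: take n = 10. Then 10 ≡ 1 (mod 9), but 10³ = 1000 ≡ 10 (mod 18), not 1.

Converse. This fails: take n = 7. Then 7³ = 343 ≡ 1 (mod 18), yet 7 ≡ 7 (mod 9), not 1.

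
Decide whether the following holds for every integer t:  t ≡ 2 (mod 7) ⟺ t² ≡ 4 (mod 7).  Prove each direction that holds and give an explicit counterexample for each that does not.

Only the forward implication holds.

(⇒) Suppose t ≡ 2 (mod 7). Write t = 7j + 2. Then (7j + 2)² = 49j² + 28j + 4 = 7(7j² + 4j) + 4, so t² ≡ 4 (mod 7).

(⇐) This fails: take t = 5. Then 5² = 25 ≡ 4 (mod 7), yet 5 ≡ 5 (mod 7), not 2.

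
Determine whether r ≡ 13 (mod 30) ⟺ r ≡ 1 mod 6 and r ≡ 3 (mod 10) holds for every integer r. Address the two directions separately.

(⇒) Suppose r ≡ 13 (mod 30); write r = 30j + 13. Since 6 ∣ 30, reducing mod 6 gives r ≡ 13 ≡ 1 (mod 6); since 10 ∣ 30, reducing mod 10 gives r ≡ 13 ≡ 3 (mod 10).

(⇐) Conversely, if r ≡ 1 (mod 6) and r ≡ 3 (mod 10), then by the Chinese remainder theorem r ≡ 13 (mod 30). This is exactly r ≡ 13 (mod 30).

Both implications hold.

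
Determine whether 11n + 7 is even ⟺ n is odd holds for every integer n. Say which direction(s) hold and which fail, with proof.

The biconditional holds.

(⇒) Suppose 11n + 7 is even. Since 11 is odd, 11n and n have the same parity, so 11n + 7 ≡ n + 7 (mod 2). As 7 is odd, 11n + 7 is even exactly when n is odd. Thus n is odd.

(⇐) Conversely, suppose n is odd; write n = 2j + 1. Then 11n + 7 = 11·(2j + 1) + 7 = 2·11j + 18, which is even.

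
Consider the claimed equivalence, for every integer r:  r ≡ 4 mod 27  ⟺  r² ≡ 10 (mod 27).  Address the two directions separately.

(⇒) fails and (⇐) fails.

Forward direction. This fails: take r = 4. Then 4 ≡ 4 (mod 27), but 4² = 16 ≡ 16 (mod 27), not 10.

Converse. This fails: take r = 8. Then 8² = 64 ≡ 10 (mod 27), yet 8 ≡ 8 (mod 27), not 4.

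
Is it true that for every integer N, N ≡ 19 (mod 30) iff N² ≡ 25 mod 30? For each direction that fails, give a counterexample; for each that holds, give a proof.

(→) This fails: take N = 19. Then 19 ≡ 19 (mod 30), but 19² = 361 ≡ 1 (mod 30), not 25.

(←) This fails: take N = 5. Then 5² = 25 ≡ 25 (mod 30), yet 5 ≡ 5 (mod 30), not 19.

(⇒) fails and (⇐) fails.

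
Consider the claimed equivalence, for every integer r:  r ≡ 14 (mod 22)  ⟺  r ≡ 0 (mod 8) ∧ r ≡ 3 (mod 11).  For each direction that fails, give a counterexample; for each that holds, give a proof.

[⇒] This fails: r = 58 gives 58 ≡ 14 (mod 22) but 58 ≡ 2 (mod 8), so the conjunction on the right does not hold.

[⇐] Conversely, if r ≡ 0 (mod 8) and r ≡ 3 (mod 11), then by the Chinese remainder theorem r ≡ 80 (mod 88). Since 80 ≡ 14 (mod 22) and 22 ∣ 88, we get r ≡ 14 (mod 22).

Not equivalent: only (⇐) holds.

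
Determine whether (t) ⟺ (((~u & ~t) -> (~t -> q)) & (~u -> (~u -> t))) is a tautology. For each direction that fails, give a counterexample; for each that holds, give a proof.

Not equivalent: only (⇒) holds.

(→) Assume the antecedent. If t is true, the consequent reduces to true regardless of the other variables. If t is false, the antecedent cannot hold. Either way the consequent holds.

(←) This fails. Under t = F, u = T, q = F, the left side is false but the right side is true.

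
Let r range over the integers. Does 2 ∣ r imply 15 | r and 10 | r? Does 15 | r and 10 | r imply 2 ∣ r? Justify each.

(⇒) This fails: take r = 2. Certainly 2 ∣ 2, but 15 ∤ 2.

(⇐) Suppose 15 ∣ r and 10 ∣ r. Any common multiple of 15 and 10 is a multiple of their lcm; here lcm(15, 10) = 15·10/gcd(15, 10) = 150/5 = 30, so 30 ∣ r. Since 2 ∣ 30, it follows that 2 ∣ r.

Only the reverse direction holds.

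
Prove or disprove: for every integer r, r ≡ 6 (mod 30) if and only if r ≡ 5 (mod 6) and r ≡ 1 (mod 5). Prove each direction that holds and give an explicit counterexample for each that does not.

Neither implication holds.

Forward direction. This fails: r = 6 gives 6 ≡ 6 (mod 30) but 6 ≡ 0 (mod 6), so the conjunction on the right does not hold.

Converse. This fails: r = 11 satisfies both congruences on the right (11 ≡ 5 mod 6 and 11 ≡ 1 mod 5) yet 11 ≡ 11 (mod 30), not 6.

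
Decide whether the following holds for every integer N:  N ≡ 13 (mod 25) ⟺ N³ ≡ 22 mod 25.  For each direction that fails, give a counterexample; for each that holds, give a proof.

Both implications hold.

Converse. Suppose N³ ≡ 22 (mod 25). The only residue r in {0, …, 24} with r³ ≡ 22 (mod 25) is r = 13, so N ≡ 13 (mod 25).

Forward direction. Suppose N ≡ 13 (mod 25). Write N = 25j + 13. Then (25j + 13)³ = 15625j³ + 24375j² + 12675j + 2197 = 25(625j³ + 975j² + 507j + 87) + 22, so N³ ≡ 22 (mod 25).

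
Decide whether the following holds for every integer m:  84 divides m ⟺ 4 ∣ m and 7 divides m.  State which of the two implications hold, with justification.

(⟸) This fails: take m = 28. Both 4 ∣ 28 and 7 ∣ 28, yet 28 is not a multiple of 84 (since 28 = 0·84 + 28), so 84 ∤ 28.

(⟹) If 84 ∣ m, write m = 84q. Since 84 = 21·4, m = 4·(21q), so 4 ∣ m; and since 84 = 12·7, m = 7·(12q), so 7 ∣ m.

(⇒) holds; (⇐) fails.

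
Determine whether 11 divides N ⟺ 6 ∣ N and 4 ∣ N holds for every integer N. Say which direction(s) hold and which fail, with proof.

(⇒) fails and (⇐) fails.

Forward direction. This fails: take N = 11. Certainly 11 ∣ 11, but 6 ∤ 11.

Converse. This fails: take N = 12. Both 6 ∣ 12 and 4 ∣ 12, yet 12 is not a multiple of 11 (since 12 = 1·11 + 1), so 11 ∤ 12.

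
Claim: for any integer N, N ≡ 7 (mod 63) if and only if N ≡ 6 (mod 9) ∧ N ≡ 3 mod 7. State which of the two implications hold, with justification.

Neither implication holds.

(⇒) This fails: N = 7 gives 7 ≡ 7 (mod 63) but 7 ≡ 7 (mod 9), so the conjunction on the right does not hold.

(⇐) This fails: N = 24 satisfies both congruences on the right (24 ≡ 6 mod 9 and 24 ≡ 3 mod 7) yet 24 ≡ 24 (mod 63), not 7.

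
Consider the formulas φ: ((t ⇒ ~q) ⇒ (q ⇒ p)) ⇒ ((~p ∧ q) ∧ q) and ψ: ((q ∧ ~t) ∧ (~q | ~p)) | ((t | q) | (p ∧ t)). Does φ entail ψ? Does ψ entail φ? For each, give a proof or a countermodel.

(→) Assume the antecedent. If t is true, the consequent reduces to true regardless of the other variables. If t is false, the antecedent forces (t = F, q = T, p = F), and the consequent holds there. Either way the consequent holds.

(←) This fails. Under t = T, q = F, p = F, the left side is false but the right side is true.

Not equivalent: only (⇒) holds.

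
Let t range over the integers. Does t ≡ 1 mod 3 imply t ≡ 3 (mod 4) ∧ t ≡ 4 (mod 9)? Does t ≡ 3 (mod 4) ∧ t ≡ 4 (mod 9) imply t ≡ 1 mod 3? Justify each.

(⇒) fails; (⇐) holds.

(⟸) If t ≡ 3 (mod 4) and t ≡ 4 (mod 9), then by the Chinese remainder theorem t ≡ 31 (mod 36). Since 31 ≡ 1 (mod 3) and 3 ∣ 36, we get t ≡ 1 (mod 3).

(⟹) This fails: t = 1 gives 1 ≡ 1 (mod 3) but 1 ≡ 1 (mod 4), so the conjunction on the right does not hold.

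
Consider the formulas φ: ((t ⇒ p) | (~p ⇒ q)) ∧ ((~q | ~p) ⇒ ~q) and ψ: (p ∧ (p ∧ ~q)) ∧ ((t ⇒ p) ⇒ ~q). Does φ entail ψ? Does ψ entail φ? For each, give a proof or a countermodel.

Not equivalent: only (⇐) holds.

(→) This fails. Under t = F, q = F, p = F, the left side is true but the right side is false.

(←) Assume the antecedent. If t is true, the antecedent forces (t = T, q = F, p = T), and the consequent holds there. If t is false, the antecedent forces (t = F, q = F, p = T), and the consequent holds there. Either way the consequent holds.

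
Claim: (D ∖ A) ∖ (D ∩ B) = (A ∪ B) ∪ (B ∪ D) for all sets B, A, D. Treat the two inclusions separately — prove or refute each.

Only the forward inclusion holds.

(⊆) Let x ∈ (D ∖ A) ∖ (D ∩ B). Then x ∈ D and x ∉ B, A, from which x ∈ (A ∪ B) ∪ (B ∪ D).

(⊇) This inclusion fails. Take B = {1}, A = ∅, D = ∅; then 1 ∈ (A ∪ B) ∪ (B ∪ D) but 1 ∉ (D ∖ A) ∖ (D ∩ B).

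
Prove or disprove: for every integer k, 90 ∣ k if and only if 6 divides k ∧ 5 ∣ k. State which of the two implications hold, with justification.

(⇐) This fails: take k = 30. Both 6 ∣ 30 and 5 ∣ 30, yet 30 is not a multiple of 90 (since 30 = 0·90 + 30), so 90 ∤ 30.

(⇒) If 90 ∣ k, write k = 90q. Since 90 = 15·6, k = 6·(15q), so 6 ∣ k; and since 90 = 18·5, k = 5·(18q), so 5 ∣ k.

Not equivalent: only (⇒) holds.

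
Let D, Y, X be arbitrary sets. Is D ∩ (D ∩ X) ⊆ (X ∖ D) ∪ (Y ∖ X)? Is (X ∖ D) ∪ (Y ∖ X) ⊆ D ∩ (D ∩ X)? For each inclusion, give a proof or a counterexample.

Forward inclusion. This inclusion fails. Take D = {1}, Y = ∅, X = {1}; then 1 ∈ D ∩ (D ∩ X) but 1 ∉ (X ∖ D) ∪ (Y ∖ X).

Reverse inclusion. This inclusion fails. Take D = ∅, Y = {1}, X = ∅; then 1 ∈ (X ∖ D) ∪ (Y ∖ X) but 1 ∉ D ∩ (D ∩ X).

Neither inclusion holds.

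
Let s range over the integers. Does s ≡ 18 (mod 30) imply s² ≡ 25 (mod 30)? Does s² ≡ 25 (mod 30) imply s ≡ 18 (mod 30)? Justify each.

Neither implication holds.

(→) This fails: take s = 18. Then 18 ≡ 18 (mod 30), but 18² = 324 ≡ 24 (mod 30), not 25.

(←) This fails: take s = 5. Then 5² = 25 ≡ 25 (mod 30), yet 5 ≡ 5 (mod 30), not 18.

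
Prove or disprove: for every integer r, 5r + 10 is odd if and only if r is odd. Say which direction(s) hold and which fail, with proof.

(⇐) Suppose r is odd; write r = 2j + 1. Then 5r + 10 = 5·(2j + 1) + 10 = 2·5j + 15, which is odd.

(⇒) Suppose 5r + 10 is odd. Since 5 is odd, 5r and r have the same parity, so 5r + 10 ≡ r + 10 (mod 2). As 10 is even, 5r + 10 is odd exactly when r is odd. Thus r is odd.

Equivalent; both directions hold.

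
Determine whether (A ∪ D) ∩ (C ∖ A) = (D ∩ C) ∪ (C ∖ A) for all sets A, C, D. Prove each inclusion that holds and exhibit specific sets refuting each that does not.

(⟸) This inclusion fails. Take A = ∅, C = {1}, D = ∅; then 1 ∈ (D ∩ C) ∪ (C ∖ A) but 1 ∉ (A ∪ D) ∩ (C ∖ A).

(⟹) Let x ∈ (A ∪ D) ∩ (C ∖ A). Then x ∈ C ∩ D and x ∉ A, from which x ∈ (D ∩ C) ∪ (C ∖ A).

(⊆) holds; (⊇) fails.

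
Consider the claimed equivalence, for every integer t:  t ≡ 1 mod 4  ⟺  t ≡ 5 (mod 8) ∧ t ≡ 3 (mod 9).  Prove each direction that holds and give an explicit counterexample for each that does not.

(⇐) If t ≡ 5 (mod 8) and t ≡ 3 (mod 9), then by the Chinese remainder theorem t ≡ 21 (mod 72). Since 21 ≡ 1 (mod 4) and 4 ∣ 72, we get t ≡ 1 (mod 4).

(⇒) This fails: t = 1 gives 1 ≡ 1 (mod 4) but 1 ≡ 1 (mod 8), so the conjunction on the right does not hold.

The forward direction fails; the converse holds.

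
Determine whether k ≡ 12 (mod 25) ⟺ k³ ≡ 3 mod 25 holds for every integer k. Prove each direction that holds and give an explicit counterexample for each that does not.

Equivalent; both directions hold.

(⟹) Suppose k ≡ 12 (mod 25). Write k = 25j + 12. Then (25j + 12)³ = 15625j³ + 22500j² + 10800j + 1728 = 25(625j³ + 900j² + 432j + 69) + 3, so k³ ≡ 3 (mod 25).

(⟸) Conversely, suppose k³ ≡ 3 (mod 25). The only residue r in {0, …, 24} with r³ ≡ 3 (mod 25) is r = 12, so k ≡ 12 (mod 25).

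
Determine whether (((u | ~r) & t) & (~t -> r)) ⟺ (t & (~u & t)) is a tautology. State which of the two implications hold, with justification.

Forward direction. This fails. Under t = T, u = T, r = F, the left side is true but the right side is false.

Converse. This fails. Under t = T, u = F, r = T, the left side is false but the right side is true.

Both directions fail.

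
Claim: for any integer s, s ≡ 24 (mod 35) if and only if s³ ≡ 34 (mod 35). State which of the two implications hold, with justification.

(⇐) This fails: take s = 19. Then 19³ = 6859 ≡ 34 (mod 35), yet 19 ≡ 19 (mod 35), not 24.

(⇒) Suppose s ≡ 24 (mod 35). Write s = 35j + 24. Then (35j + 24)³ = 42875j³ + 88200j² + 60480j + 13824 = 35(1225j³ + 2520j² + 1728j + 394) + 34, so s³ ≡ 34 (mod 35).

Only the forward direction holds.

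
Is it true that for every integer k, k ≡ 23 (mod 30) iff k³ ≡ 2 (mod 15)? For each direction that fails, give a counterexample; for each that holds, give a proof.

(→) Suppose k ≡ 23 (mod 30). Then k³ ≡ 23³ = 12167 (mod 30), and since 15 ∣ 30, also k³ ≡ 2 (mod 15).

(←) This fails: take k = 8. Then 8³ = 512 ≡ 2 (mod 15), yet 8 ≡ 8 (mod 30), not 23.

The forward direction holds; the converse fails.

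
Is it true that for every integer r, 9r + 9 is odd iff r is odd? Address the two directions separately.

Neither direction holds.

(⟹) This fails: r = 6 gives 9r + 9 = 63, which is odd, but 6 is even, not odd.

(⟸) This also fails: r = 1 is odd, but 9r + 9 = 18 is even, not odd.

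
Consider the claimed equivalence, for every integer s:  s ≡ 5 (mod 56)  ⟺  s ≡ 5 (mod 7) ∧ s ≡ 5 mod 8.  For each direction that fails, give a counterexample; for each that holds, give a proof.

The biconditional holds.

Forward direction. Suppose s ≡ 5 (mod 56); write s = 56j + 5. Since 7 ∣ 56, reducing mod 7 gives s ≡ 5 (mod 7); since 8 ∣ 56, reducing mod 8 gives s ≡ 5 (mod 8).

Converse. If s ≡ 5 (mod 7) and s ≡ 5 (mod 8), then by the Chinese remainder theorem s ≡ 5 (mod 56). This is exactly s ≡ 5 (mod 56).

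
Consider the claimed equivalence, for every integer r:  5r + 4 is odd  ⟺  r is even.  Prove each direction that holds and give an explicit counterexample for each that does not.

(⇒) fails and (⇐) fails.

Forward direction. This fails: r = 1 gives 5r + 4 = 9, which is odd, but 1 is odd, not even.

Converse. This also fails: r = 4 is even, but 5r + 4 = 24 is even, not odd.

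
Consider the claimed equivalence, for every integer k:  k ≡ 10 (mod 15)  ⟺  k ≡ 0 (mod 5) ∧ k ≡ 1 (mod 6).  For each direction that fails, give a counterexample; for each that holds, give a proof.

Only the converse holds.

(⟹) This fails: k = 10 gives 10 ≡ 10 (mod 15) but 10 ≡ 4 (mod 6), so the conjunction on the right does not hold.

(⟸) Conversely, if k ≡ 0 (mod 5) and k ≡ 1 (mod 6), then by the Chinese remainder theorem k ≡ 25 (mod 30). Since 25 ≡ 10 (mod 15) and 15 ∣ 30, we get k ≡ 10 (mod 15).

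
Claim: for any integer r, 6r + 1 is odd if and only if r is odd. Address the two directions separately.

Not equivalent: only (⇐) holds.

[⇐] Suppose r is odd. Since 6 is even, 6r is even for every r, so 6r + 1 has the same parity as 1, which is odd. Hence 6r + 1 is odd.

[⇒] This fails: take r = 0. Then 6r + 1 = 1, which is odd, yet r = 0 is even, not odd.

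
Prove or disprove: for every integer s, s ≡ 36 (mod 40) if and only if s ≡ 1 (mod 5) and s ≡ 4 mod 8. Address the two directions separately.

The biconditional holds.

(⟹) Suppose s ≡ 36 (mod 40); write s = 40j + 36. Since 5 ∣ 40, reducing mod 5 gives s ≡ 36 ≡ 1 (mod 5); since 8 ∣ 40, reducing mod 8 gives s ≡ 36 ≡ 4 (mod 8).

(⟸) Conversely, if s ≡ 1 (mod 5) and s ≡ 4 (mod 8), then by the Chinese remainder theorem s ≡ 36 (mod 40). This is exactly s ≡ 36 (mod 40).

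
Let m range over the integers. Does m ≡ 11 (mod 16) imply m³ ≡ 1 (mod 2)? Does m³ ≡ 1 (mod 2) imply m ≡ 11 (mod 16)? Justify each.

The forward direction holds; the converse fails.

(⟹) Suppose m ≡ 11 (mod 16). Then m³ ≡ 11³ = 1331 (mod 16), and since 2 ∣ 16, also m³ ≡ 1 (mod 2).

(⟸) This fails: take m = 1. Then 1³ = 1 ≡ 1 (mod 2), yet 1 ≡ 1 (mod 16), not 11.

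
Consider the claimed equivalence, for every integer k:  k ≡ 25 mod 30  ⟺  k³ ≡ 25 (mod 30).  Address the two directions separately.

Both implications hold.

(→) Suppose k ≡ 25 mod 30. Write k = 30j + 25. Then (30j + 25)³ = 27000j³ + 67500j² + 56250j + 15625 = 30(900j³ + 2250j² + 1875j + 520) + 25, so k³ ≡ 25 (mod 30).

(←) Conversely, suppose k³ ≡ 25 (mod 30). The only residue r in {0, …, 29} with r³ ≡ 25 (mod 30) is r = 25, so k ≡ 25 (mod 30).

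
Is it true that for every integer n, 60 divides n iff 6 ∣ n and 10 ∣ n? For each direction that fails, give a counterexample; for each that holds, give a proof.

[⇒] If 60 ∣ n, write n = 60q. Since 60 = 10·6, n = 6·(10q), so 6 ∣ n; and since 60 = 6·10, n = 10·(6q), so 10 ∣ n.

[⇐] This fails: take n = 30. Both 6 ∣ 30 and 10 ∣ 30, yet 30 is not a multiple of 60 (since 30 = 0·60 + 30), so 60 ∤ 30.

(⇒) holds; (⇐) fails.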